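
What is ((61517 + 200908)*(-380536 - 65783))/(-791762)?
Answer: 117125263575/791762 ≈ 1.4793e+5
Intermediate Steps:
((61517 + 200908)*(-380536 - 65783))/(-791762) = (262425*(-446319))*(-1/791762) = -117125263575*(-1/791762) = 117125263575/791762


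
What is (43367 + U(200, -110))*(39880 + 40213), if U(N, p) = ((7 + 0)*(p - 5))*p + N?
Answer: 10581646881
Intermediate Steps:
U(N, p) = N + p*(-35 + 7*p) (U(N, p) = (7*(-5 + p))*p + N = (-35 + 7*p)*p + N = p*(-35 + 7*p) + N = N + p*(-35 + 7*p))
(43367 + U(200, -110))*(39880 + 40213) = (43367 + (200 - 35*(-110) + 7*(-110)**2))*(39880 + 40213) = (43367 + (200 + 3850 + 7*12100))*80093 = (43367 + (200 + 3850 + 84700))*80093 = (43367 + 88750)*80093 = 132117*80093 = 10581646881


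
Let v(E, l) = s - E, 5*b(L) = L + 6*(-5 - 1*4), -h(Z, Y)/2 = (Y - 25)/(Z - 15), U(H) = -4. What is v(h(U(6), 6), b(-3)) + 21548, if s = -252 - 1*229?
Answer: 21069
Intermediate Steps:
h(Z, Y) = -2*(-25 + Y)/(-15 + Z) (h(Z, Y) = -2*(Y - 25)/(Z - 15) = -2*(-25 + Y)/(-15 + Z))
s = -481 (s = -252 - 229 = -481)
b(L) = -54/5 + L/5 (b(L) = (L + 6*(-5 - 1*4))/5 = (L + 6*(-5 - 4))/5 = (L + 6*(-9))/5 = (L - 54)/5 = (-54 + L)/5 = -54/5 + L/5)
v(E, l) = -481 - E
v(h(U(6), 6), b(-3)) + 21548 = (-481 - 2*(25 - 1*6)/(-15 - 4)) + 21548 = (-481 - 2*(25 - 6)/(-19)) + 21548 = (-481 - 2*(-1)*19/19) + 21548 = (-481 - 1*(-2)) + 21548 = (-481 + 2) + 21548 = -479 + 21548 = 21069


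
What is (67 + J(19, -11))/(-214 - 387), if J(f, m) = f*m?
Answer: 142/601 ≈ 0.23627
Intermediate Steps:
(67 + J(19, -11))/(-214 - 387) = (67 + 19*(-11))/(-214 - 387) = (67 - 209)/(-601) = -142*(-1/601) = 142/601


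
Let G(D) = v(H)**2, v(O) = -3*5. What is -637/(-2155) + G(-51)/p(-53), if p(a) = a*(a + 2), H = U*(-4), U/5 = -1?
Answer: 735562/1941655 ≈ 0.37883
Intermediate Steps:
U = -5 (U = 5*(-1) = -5)
H = 20 (H = -5*(-4) = 20)
p(a) = a*(2 + a)
v(O) = -15
G(D) = 225 (G(D) = (-15)**2 = 225)
-637/(-2155) + G(-51)/p(-53) = -637/(-2155) + 225/((-53*(2 - 53))) = -637*(-1/2155) + 225/((-53*(-51))) = 637/2155 + 225/2703 = 637/2155 + 225*(1/2703) = 637/2155 + 75/901 = 735562/1941655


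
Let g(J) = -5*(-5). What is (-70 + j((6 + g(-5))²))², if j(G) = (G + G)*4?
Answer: 58033924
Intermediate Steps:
g(J) = 25
j(G) = 8*G (j(G) = (2*G)*4 = 8*G)
(-70 + j((6 + g(-5))²))² = (-70 + 8*(6 + 25)²)² = (-70 + 8*31²)² = (-70 + 8*961)² = (-70 + 7688)² = 7618² = 58033924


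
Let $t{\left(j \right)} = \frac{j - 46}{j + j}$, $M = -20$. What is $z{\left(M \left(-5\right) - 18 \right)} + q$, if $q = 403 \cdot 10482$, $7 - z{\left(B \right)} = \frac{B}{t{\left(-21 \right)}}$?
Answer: $\frac{283021507}{67} \approx 4.2242 \cdot 10^{6}$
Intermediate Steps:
$t{\left(j \right)} = \frac{-46 + j}{2 j}$
$z{\left(B \right)} = 7 - \frac{42 B}{67}$ ($z{\left(B \right)} = 7 - \frac{B}{\frac{1}{2} \frac{1}{-21} \left(-46 - 21\right)} = 7 - \frac{B}{\frac{1}{2} \left(- \frac{1}{21}\right) \left(-67\right)} = 7 - \frac{B}{\frac{67}{42}} = 7 - B \frac{42}{67} = 7 - \frac{42 B}{67}$)
$q = 4224246$
$z{\left(M \left(-5\right) - 18 \right)} + q = \left(7 - \frac{42 \left(\left(-20\right) \left(-5\right) - 18\right)}{67}\right) + 4224246 = \left(7 - \frac{42 \left(100 - 18\right)}{67}\right) + 4224246 = \left(7 - \frac{3444}{67}\right) + 4224246 = - \frac{2975}{67} + 4224246 = \frac{283021507}{67}$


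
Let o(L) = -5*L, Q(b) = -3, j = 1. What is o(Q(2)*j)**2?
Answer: 225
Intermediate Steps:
o(Q(2)*j)**2 = (-(-15))**2 = (-5*(-3))**2 = 15**2 = 225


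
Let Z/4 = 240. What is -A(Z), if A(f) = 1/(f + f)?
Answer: -1/1920 ≈ -0.00052083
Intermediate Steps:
Z = 960 (Z = 4*240 = 960)
A(f) = 1/(2*f)
-A(Z) = -1/(2*960) = -1*1/1920 = -1/1920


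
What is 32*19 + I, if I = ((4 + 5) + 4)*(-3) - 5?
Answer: 564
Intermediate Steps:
I = -44 (I = (9 + 4)*(-3) - 5 = 13*(-3) - 5 = -39 - 5 = -44)
32*19 + I = 32*19 - 44 = 608 - 44 = 564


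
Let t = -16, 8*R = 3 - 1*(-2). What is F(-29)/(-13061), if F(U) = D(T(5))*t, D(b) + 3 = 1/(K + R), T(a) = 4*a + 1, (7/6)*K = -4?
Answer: -8432/2050577 ≈ -0.0041120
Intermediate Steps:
R = 5/8 (R = (3 - 1*(-2))/8 = (3 + 2)/8 = (⅛)*5 = 5/8 ≈ 0.62500)
K = -24/7 (K = (6/7)*(-4) = -24/7 ≈ -3.4286)
T(a) = 1 + 4*a
D(b) = -527/157 (D(b) = -3 + 1/(-24/7 + 5/8) = -3 + 1/(-157/56) = -3 - 56/157 = -527/157)
F(U) = 8432/157 (F(U) = -527/157*(-16) = 8432/157)
F(-29)/(-13061) = (8432/157)/(-13061) = (8432/157)*(-1/13061) = -8432/2050577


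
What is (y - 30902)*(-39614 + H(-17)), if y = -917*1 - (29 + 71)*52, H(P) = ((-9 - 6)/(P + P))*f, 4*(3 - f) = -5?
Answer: 11731210043/8 ≈ 1.4664e+9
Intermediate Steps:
f = 17/4 (f = 3 - ¼*(-5) = 3 + 5/4 = 17/4 ≈ 4.2500)
H(P) = -255/(8*P) (H(P) = ((-9 - 6)/(P + P))*(17/4) = -15*1/(2*P)*(17/4) = -15/(2*P)*(17/4) = -255/(8*P))
y = -6117 (y = -917 - 100*52 = -917 - 1*5200 = -917 - 5200 = -6117)
(y - 30902)*(-39614 + H(-17)) = (-6117 - 30902)*(-39614 - 255/8/(-17)) = -37019*(-39614 - 255/8*(-1/17)) = -37019*(-39614 + 15/8) = -37019*(-316897/8) = 11731210043/8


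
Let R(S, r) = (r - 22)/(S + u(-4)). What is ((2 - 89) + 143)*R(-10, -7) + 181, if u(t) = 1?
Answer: 3253/9 ≈ 361.44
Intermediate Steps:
R(S, r) = (-22 + r)/(1 + S) (R(S, r) = (r - 22)/(S + 1) = (-22 + r)/(1 + S))
((2 - 89) + 143)*R(-10, -7) + 181 = ((2 - 89) + 143)*((-22 - 7)/(1 - 10)) + 181 = (-87 + 143)*(-29/(-9)) + 181 = 56*(-⅑*(-29)) + 181 = 56*(29/9) + 181 = 1624/9 + 181 = 3253/9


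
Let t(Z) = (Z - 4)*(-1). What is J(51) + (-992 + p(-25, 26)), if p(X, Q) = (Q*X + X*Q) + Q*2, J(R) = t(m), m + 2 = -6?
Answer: -2228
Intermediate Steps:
m = -8 (m = -2 - 6 = -8)
t(Z) = 4 - Z (t(Z) = (-4 + Z)*(-1) = 4 - Z)
J(R) = 12 (J(R) = 4 - 1*(-8) = 4 + 8 = 12)
p(X, Q) = 2*Q + 2*Q*X (p(X, Q) = (Q*X + Q*X) + 2*Q = 2*Q*X + 2*Q = 2*Q + 2*Q*X)
J(51) + (-992 + p(-25, 26)) = 12 + (-992 + 2*26*(1 - 25)) = 12 + (-992 + 2*26*(-24)) = 12 + (-992 - 1248) = 12 - 2240 = -2228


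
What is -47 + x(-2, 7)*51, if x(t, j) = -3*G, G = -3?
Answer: 412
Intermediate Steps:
x(t, j) = 9 (x(t, j) = -3*(-3) = 9)
-47 + x(-2, 7)*51 = -47 + 9*51 = -47 + 459 = 412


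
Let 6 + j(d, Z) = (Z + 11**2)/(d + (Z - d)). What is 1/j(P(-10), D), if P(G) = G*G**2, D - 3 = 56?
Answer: -59/174 ≈ -0.33908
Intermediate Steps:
D = 59 (D = 3 + 56 = 59)
P(G) = G**3
j(d, Z) = -6 + (121 + Z)/Z (j(d, Z) = -6 + (Z + 11**2)/(d + (Z - d)) = -6 + (Z + 121)/Z = -6 + (121 + Z)/Z)
1/j(P(-10), D) = 1/(-5 + 121/59) = 1/(-174/59) = -59/174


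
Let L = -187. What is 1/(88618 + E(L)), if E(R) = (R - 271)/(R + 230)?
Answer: 43/3810116 ≈ 1.1286e-5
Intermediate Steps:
E(R) = (-271 + R)/(230 + R)
1/(88618 + E(L)) = 1/(88618 + (-271 - 187)/(230 - 187)) = 1/(88618 - 458/43) = 1/(3810116/43) = 43/3810116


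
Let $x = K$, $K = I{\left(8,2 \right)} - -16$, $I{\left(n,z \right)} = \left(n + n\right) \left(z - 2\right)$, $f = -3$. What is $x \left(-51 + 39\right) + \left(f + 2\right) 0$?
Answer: $-192$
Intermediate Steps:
$I{\left(n,z \right)} = 2 n \left(-2 + z\right)$
$K = 16$ ($K = 2 \cdot 8 \left(-2 + 2\right) - -16 = 2 \cdot 8 \cdot 0 + 16 = 0 + 16 = 16$)
$x = 16$
$x \left(-51 + 39\right) + \left(f + 2\right) 0 = 16 \left(-51 + 39\right) + \left(-3 + 2\right) 0 = 16 \left(-12\right) - 0 = -192 + 0 = -192$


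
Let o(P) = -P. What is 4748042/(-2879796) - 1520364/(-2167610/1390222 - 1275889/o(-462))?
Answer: 700925894696486907535/1277744169798107922 ≈ 548.57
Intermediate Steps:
4748042/(-2879796) - 1520364/(-2167610/1390222 - 1275889/o(-462)) = 4748042/(-2879796) - 1520364/(-2167610/1390222 - 1275889/((-1*(-462)))) = 4748042*(-1/2879796) - 1520364/(-2167610*1/1390222 - 1275889/462) = -2374021/1439898 - 1520364/(-1083805/695111 - 1275889*1/462) = -2374021/1439898 - 1520364/(-1083805/695111 - 1275889/462) = -2374021/1439898 - 1520364/(-887385196589/321141282) = -2374021/1439898 - 1520364*(-321141282/887385196589) = -2374021/1439898 + 488251644066648/887385196589 = 700925894696486907535/1277744169798107922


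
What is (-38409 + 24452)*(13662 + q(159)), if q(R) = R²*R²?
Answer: -8920513589211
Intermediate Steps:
q(R) = R⁴
(-38409 + 24452)*(13662 + q(159)) = (-38409 + 24452)*(13662 + 159⁴) = -13957*(13662 + 639128961) = -13957*639142623 = -8920513589211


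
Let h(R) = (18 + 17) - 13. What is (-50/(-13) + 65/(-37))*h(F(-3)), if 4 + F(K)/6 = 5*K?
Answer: 22110/481 ≈ 45.967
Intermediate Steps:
F(K) = -24 + 30*K (F(K) = -24 + 6*(5*K) = -24 + 30*K)
h(R) = 22 (h(R) = 35 - 13 = 22)
(-50/(-13) + 65/(-37))*h(F(-3)) = (-50/(-13) + 65/(-37))*22 = (-50*(-1/13) + 65*(-1/37))*22 = (50/13 - 65/37)*22 = (1005/481)*22 = 22110/481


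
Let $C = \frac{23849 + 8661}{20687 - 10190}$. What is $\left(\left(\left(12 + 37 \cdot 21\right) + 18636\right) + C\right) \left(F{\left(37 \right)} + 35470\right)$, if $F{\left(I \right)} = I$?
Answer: $\frac{7241181649645}{10497} \approx 6.8983 \cdot 10^{8}$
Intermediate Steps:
$C = \frac{32510}{10497} \approx 3.0971$
$\left(\left(\left(12 + 37 \cdot 21\right) + 18636\right) + C\right) \left(F{\left(37 \right)} + 35470\right) = \left(\left(\left(12 + 37 \cdot 21\right) + 18636\right) + \frac{32510}{10497}\right) \left(37 + 35470\right) = \left(\left(\left(12 + 777\right) + 18636\right) + \frac{32510}{10497}\right) 35507 = \left(\left(789 + 18636\right) + \frac{32510}{10497}\right) 35507 = \left(19425 + \frac{32510}{10497}\right) 35507 = \frac{203936735}{10497} \cdot 35507 = \frac{7241181649645}{10497}$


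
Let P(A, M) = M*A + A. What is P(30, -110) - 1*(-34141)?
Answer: 30871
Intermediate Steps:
P(A, M) = A + A*M (P(A, M) = A*M + A = A + A*M)
P(30, -110) - 1*(-34141) = 30*(1 - 110) - 1*(-34141) = 30*(-109) + 34141 = -3270 + 34141 = 30871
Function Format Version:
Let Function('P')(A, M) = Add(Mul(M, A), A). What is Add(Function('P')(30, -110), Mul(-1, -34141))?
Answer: 30871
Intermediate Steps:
Function('P')(A, M) = Add(A, Mul(A, M)) (Function('P')(A, M) = Add(Mul(A, M), A) = Add(A, Mul(A, M)))
Add(Function('P')(30, -110), Mul(-1, -34141)) = Add(Mul(30, Add(1, -110)), Mul(-1, -34141)) = Add(Mul(30, -109), 34141) = Add(-3270, 34141) = 30871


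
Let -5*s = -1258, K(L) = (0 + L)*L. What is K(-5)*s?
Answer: 6290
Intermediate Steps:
K(L) = L² (K(L) = L*L = L²)
s = 1258/5 (s = -⅕*(-1258) = 1258/5 ≈ 251.60)
K(-5)*s = (-5)²*(1258/5) = 25*(1258/5) = 6290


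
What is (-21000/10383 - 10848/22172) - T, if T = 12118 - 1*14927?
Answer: 53840576075/19184323 ≈ 2806.5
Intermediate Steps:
T = -2809 (T = 12118 - 14927 = -2809)
(-21000/10383 - 10848/22172) - T = (-21000/10383 - 10848/22172) - 1*(-2809) = (-21000*1/10383 - 10848*1/22172) + 2809 = (-7000/3461 - 2712/5543) + 2809 = -48187232/19184323 + 2809 = 53840576075/19184323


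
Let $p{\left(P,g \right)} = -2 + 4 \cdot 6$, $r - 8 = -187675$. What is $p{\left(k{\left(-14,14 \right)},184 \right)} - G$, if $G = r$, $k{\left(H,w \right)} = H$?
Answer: $187689$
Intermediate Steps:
$r = -187667$ ($r = 8 - 187675 = -187667$)
$G = -187667$
$p{\left(P,g \right)} = 22$ ($p{\left(P,g \right)} = -2 + 24 = 22$)
$p{\left(k{\left(-14,14 \right)},184 \right)} - G = 22 - -187667 = 22 + 187667 = 187689$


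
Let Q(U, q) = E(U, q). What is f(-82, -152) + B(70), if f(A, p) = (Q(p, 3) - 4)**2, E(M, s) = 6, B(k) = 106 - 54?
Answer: 56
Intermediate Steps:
B(k) = 52
Q(U, q) = 6
f(A, p) = 4 (f(A, p) = (6 - 4)**2 = 2**2 = 4)
f(-82, -152) + B(70) = 4 + 52 = 56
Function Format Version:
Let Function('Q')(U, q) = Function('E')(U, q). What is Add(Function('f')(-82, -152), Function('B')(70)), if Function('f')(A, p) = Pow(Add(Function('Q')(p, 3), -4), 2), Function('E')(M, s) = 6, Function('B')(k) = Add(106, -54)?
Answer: 56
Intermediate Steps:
Function('B')(k) = 52
Function('Q')(U, q) = 6
Function('f')(A, p) = 4 (Function('f')(A, p) = Pow(Add(6, -4), 2) = Pow(2, 2) = 4)
Add(Function('f')(-82, -152), Function('B')(70)) = Add(4, 52) = 56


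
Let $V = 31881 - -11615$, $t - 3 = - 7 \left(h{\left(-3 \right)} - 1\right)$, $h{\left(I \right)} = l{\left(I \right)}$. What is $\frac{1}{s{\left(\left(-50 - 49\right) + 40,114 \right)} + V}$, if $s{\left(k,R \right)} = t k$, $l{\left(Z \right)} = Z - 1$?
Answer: $\frac{1}{41254} \approx 2.424 \cdot 10^{-5}$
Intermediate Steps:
$l{\left(Z \right)} = -1 + Z$
$h{\left(I \right)} = -1 + I$
$t = 38$ ($t = 3 - 7 \left(\left(-1 - 3\right) - 1\right) = 3 - 7 \left(-4 - 1\right) = 3 - -35 = 3 + 35 = 38$)
$V = 43496$ ($V = 31881 + 11615 = 43496$)
$s{\left(k,R \right)} = 38 k$
$\frac{1}{s{\left(\left(-50 - 49\right) + 40,114 \right)} + V} = \frac{1}{38 \left(\left(-50 - 49\right) + 40\right) + 43496} = \frac{1}{38 \left(-99 + 40\right) + 43496} = \frac{1}{38 \left(-59\right) + 43496} = \frac{1}{-2242 + 43496} = \frac{1}{41254}$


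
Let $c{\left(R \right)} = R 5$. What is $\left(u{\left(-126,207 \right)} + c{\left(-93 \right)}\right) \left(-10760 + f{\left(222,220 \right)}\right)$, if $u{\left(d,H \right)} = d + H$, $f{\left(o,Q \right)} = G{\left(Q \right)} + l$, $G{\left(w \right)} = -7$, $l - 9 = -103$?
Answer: $4170624$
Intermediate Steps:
$l = -94$ ($l = 9 - 103 = -94$)
$c{\left(R \right)} = 5 R$
$f{\left(o,Q \right)} = -101$ ($f{\left(o,Q \right)} = -7 - 94 = -101$)
$u{\left(d,H \right)} = H + d$
$\left(u{\left(-126,207 \right)} + c{\left(-93 \right)}\right) \left(-10760 + f{\left(222,220 \right)}\right) = \left(\left(207 - 126\right) + 5 \left(-93\right)\right) \left(-10760 - 101\right) = \left(81 - 465\right) \left(-10861\right) = \left(-384\right) \left(-10861\right) = 4170624$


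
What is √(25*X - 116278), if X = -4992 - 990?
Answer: 2*I*√66457 ≈ 515.58*I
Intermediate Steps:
X = -5982
√(25*X - 116278) = √(25*(-5982) - 116278) = √(-149550 - 116278) = √(-265828) = 2*I*√66457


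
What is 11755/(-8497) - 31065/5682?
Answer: -110250405/16093318 ≈ -6.8507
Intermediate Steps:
11755/(-8497) - 31065/5682 = 11755*(-1/8497) - 31065*1/5682 = -11755/8497 - 10355/1894 = -110250405/16093318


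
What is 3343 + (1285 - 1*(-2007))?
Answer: 6635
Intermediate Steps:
3343 + (1285 - 1*(-2007)) = 3343 + (1285 + 2007) = 3343 + 3292 = 6635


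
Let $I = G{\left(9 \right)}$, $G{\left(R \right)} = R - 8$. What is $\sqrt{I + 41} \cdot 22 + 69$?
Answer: $69 + 22 \sqrt{42} \approx 211.58$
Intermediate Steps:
$G{\left(R \right)} = -8 + R$
$I = 1$ ($I = -8 + 9 = 1$)
$\sqrt{I + 41} \cdot 22 + 69 = \sqrt{1 + 41} \cdot 22 + 69 = \sqrt{42} \cdot 22 + 69 = 22 \sqrt{42} + 69 = 69 + 22 \sqrt{42}$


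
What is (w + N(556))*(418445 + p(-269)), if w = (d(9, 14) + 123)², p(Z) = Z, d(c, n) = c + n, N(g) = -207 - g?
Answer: 8594771328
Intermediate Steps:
w = 21316 (w = ((9 + 14) + 123)² = (23 + 123)² = 146² = 21316)
(w + N(556))*(418445 + p(-269)) = (21316 + (-207 - 1*556))*(418445 - 269) = (21316 + (-207 - 556))*418176 = (21316 - 763)*418176 = 20553*418176 = 8594771328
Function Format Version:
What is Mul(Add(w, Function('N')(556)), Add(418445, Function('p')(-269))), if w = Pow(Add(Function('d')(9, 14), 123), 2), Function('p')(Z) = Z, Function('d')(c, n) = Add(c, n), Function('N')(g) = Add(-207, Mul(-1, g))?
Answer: 8594771328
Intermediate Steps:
w = 21316 (w = Pow(Add(Add(9, 14), 123), 2) = Pow(Add(23, 123), 2) = Pow(146, 2) = 21316)
Mul(Add(w, Function('N')(556)), Add(418445, Function('p')(-269))) = Mul(Add(21316, Add(-207, Mul(-1, 556))), Add(418445, -269)) = Mul(Add(21316, Add(-207, -556)), 418176) = Mul(Add(21316, -763), 418176) = Mul(20553, 418176) = 8594771328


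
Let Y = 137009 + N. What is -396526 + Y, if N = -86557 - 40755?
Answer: -386829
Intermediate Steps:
N = -127312
Y = 9697 (Y = 137009 - 127312 = 9697)
-396526 + Y = -396526 + 9697 = -386829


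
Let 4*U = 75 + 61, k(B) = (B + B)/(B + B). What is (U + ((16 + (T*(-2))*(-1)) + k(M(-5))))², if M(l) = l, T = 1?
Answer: 2809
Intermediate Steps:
k(B) = 1 (k(B) = (2*B)/((2*B)) = (2*B)*(1/(2*B)) = 1)
U = 34 (U = (75 + 61)/4 = (¼)*136 = 34)
(U + ((16 + (T*(-2))*(-1)) + k(M(-5))))² = (34 + ((16 + (1*(-2))*(-1)) + 1))² = (34 + ((16 - 2*(-1)) + 1))² = (34 + ((16 + 2) + 1))² = (34 + (18 + 1))² = (34 + 19)² = 53² = 2809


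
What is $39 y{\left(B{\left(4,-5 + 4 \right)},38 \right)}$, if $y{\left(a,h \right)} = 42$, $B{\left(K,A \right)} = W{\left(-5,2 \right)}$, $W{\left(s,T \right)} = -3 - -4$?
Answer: $1638$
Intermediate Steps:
$W{\left(s,T \right)} = 1$ ($W{\left(s,T \right)} = -3 + 4 = 1$)
$B{\left(K,A \right)} = 1$
$39 y{\left(B{\left(4,-5 + 4 \right)},38 \right)} = 39 \cdot 42 = 1638$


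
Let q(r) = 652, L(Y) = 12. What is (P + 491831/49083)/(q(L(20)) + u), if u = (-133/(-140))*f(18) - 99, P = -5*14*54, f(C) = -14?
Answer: -1850419090/264900951 ≈ -6.9853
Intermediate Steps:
P = -3780 (P = -70*54 = -3780)
u = -1123/10 (u = -133/(-140)*(-14) - 99 = -133*(-1/140)*(-14) - 99 = (19/20)*(-14) - 99 = -133/10 - 99 = -1123/10 ≈ -112.30)
(P + 491831/49083)/(q(L(20)) + u) = (-3780 + 491831/49083)/(652 - 1123/10) = (-3780 + 491831*(1/49083))/(5397/10) = (-3780 + 491831/49083)*(10/5397) = -185041909/49083*10/5397 = -1850419090/264900951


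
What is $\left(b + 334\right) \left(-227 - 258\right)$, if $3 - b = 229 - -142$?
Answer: $16490$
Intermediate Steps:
$b = -368$ ($b = 3 - \left(229 - -142\right) = 3 - \left(229 + 142\right) = 3 - 371 = -368$)
$\left(b + 334\right) \left(-227 - 258\right) = \left(-368 + 334\right) \left(-227 - 258\right) = \left(-34\right) \left(-485\right) = 16490$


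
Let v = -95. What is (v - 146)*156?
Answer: -37596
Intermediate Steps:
(v - 146)*156 = (-95 - 146)*156 = -241*156 = -37596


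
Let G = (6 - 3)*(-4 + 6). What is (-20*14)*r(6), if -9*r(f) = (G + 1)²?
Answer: 13720/9 ≈ 1524.4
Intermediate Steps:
G = 6 (G = 3*2 = 6)
r(f) = -49/9 (r(f) = -(6 + 1)²/9 = -⅑*7² = -⅑*49 = -49/9)
(-20*14)*r(6) = -20*14*(-49/9) = -280*(-49/9) = 13720/9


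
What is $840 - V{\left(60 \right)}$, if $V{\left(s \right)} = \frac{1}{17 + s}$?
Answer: $\frac{64679}{77} \approx 839.99$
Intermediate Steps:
$840 - V{\left(60 \right)} = 840 - \frac{1}{17 + 60} = 840 - \frac{1}{77} = \frac{64679}{77}$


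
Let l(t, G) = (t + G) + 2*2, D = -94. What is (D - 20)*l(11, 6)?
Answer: -2394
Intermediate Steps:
l(t, G) = 4 + G + t (l(t, G) = (G + t) + 4 = 4 + G + t)
(D - 20)*l(11, 6) = (-94 - 20)*(4 + 6 + 11) = -114*21 = -2394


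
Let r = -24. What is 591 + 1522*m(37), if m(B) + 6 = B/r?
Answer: -130649/12 ≈ -10887.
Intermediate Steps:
m(B) = -6 - B/24 (m(B) = -6 + B/(-24) = -6 + B*(-1/24) = -6 - B/24)
591 + 1522*m(37) = 591 + 1522*(-6 - 1/24*37) = 591 + 1522*(-6 - 37/24) = 591 + 1522*(-181/24) = 591 - 137741/12 = -130649/12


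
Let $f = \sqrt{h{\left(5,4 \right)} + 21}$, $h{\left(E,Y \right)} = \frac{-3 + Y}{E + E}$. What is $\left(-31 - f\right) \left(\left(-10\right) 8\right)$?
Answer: $2480 + 8 \sqrt{2110} \approx 2847.5$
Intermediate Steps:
$h{\left(E,Y \right)} = \frac{-3 + Y}{2 E}$
$f = \frac{\sqrt{2110}}{10}$ ($f = \sqrt{\frac{-3 + 4}{2 \cdot 5} + 21} = \sqrt{\frac{1}{2} \cdot \frac{1}{5} \cdot 1 + 21} = \sqrt{\frac{1}{10} + 21} = \sqrt{\frac{211}{10}} = \frac{\sqrt{2110}}{10} \approx 4.5935$)
$\left(-31 - f\right) \left(\left(-10\right) 8\right) = \left(-31 - \frac{\sqrt{2110}}{10}\right) \left(\left(-10\right) 8\right) = \left(-31 - \frac{\sqrt{2110}}{10}\right) \left(-80\right) = 2480 + 8 \sqrt{2110}$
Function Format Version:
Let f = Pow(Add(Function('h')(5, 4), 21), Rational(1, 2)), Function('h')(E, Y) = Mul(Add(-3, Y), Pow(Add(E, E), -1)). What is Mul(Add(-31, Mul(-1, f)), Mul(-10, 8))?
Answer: Add(2480, Mul(8, Pow(2110, Rational(1, 2)))) ≈ 2847.5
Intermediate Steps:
Function('h')(E, Y) = Mul(Rational(1, 2), Pow(E, -1), Add(-3, Y)) (Function('h')(E, Y) = Mul(Add(-3, Y), Pow(Mul(2, E), -1)) = Mul(Add(-3, Y), Mul(Rational(1, 2), Pow(E, -1))) = Mul(Rational(1, 2), Pow(E, -1), Add(-3, Y)))
f = Mul(Rational(1, 10), Pow(2110, Rational(1, 2))) (f = Pow(Add(Mul(Rational(1, 2), Pow(5, -1), Add(-3, 4)), 21), Rational(1, 2)) = Pow(Add(Mul(Rational(1, 2), Rational(1, 5), 1), 21), Rational(1, 2)) = Pow(Add(Rational(1, 10), 21), Rational(1, 2)) = Pow(Rational(211, 10), Rational(1, 2)) = Mul(Rational(1, 10), Pow(2110, Rational(1, 2))) ≈ 4.5935)
Mul(Add(-31, Mul(-1, f)), Mul(-10, 8)) = Mul(Add(-31, Mul(-1, Mul(Rational(1, 10), Pow(2110, Rational(1, 2))))), Mul(-10, 8)) = Mul(Add(-31, Mul(Rational(-1, 10), Pow(2110, Rational(1, 2)))), -80) = Add(2480, Mul(8, Pow(2110, Rational(1, 2))))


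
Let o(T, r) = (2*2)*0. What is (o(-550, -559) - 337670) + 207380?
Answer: -130290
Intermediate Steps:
o(T, r) = 0 (o(T, r) = 4*0 = 0)
(o(-550, -559) - 337670) + 207380 = (0 - 337670) + 207380 = -337670 + 207380 = -130290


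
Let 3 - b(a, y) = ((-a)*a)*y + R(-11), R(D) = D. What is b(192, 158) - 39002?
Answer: 5785524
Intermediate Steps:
b(a, y) = 14 + y*a² (b(a, y) = 3 - (((-a)*a)*y - 11) = 3 - ((-a²)*y - 11) = 3 - (-y*a² - 11) = 3 - (-11 - y*a²) = 3 + (11 + y*a²) = 14 + y*a²)
b(192, 158) - 39002 = (14 + 158*192²) - 39002 = (14 + 158*36864) - 39002 = (14 + 5824512) - 39002 = 5824526 - 39002 = 5785524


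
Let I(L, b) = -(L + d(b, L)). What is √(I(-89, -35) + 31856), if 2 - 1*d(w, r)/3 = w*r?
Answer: 2*√10321 ≈ 203.18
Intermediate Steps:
d(w, r) = 6 - 3*r*w (d(w, r) = 6 - 3*w*r = 6 - 3*r*w)
I(L, b) = -6 - L + 3*L*b (I(L, b) = -(L + (6 - 3*L*b)) = -(6 + L - 3*L*b) = -6 - L + 3*L*b)
√(I(-89, -35) + 31856) = √((-6 - 1*(-89) + 3*(-89)*(-35)) + 31856) = √((-6 + 89 + 9345) + 31856) = √(9428 + 31856) = √41284 = 2*√10321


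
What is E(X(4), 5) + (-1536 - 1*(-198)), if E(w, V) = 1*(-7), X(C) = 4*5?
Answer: -1345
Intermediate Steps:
X(C) = 20
E(w, V) = -7
E(X(4), 5) + (-1536 - 1*(-198)) = -7 + (-1536 - 1*(-198)) = -7 + (-1536 + 198) = -7 - 1338 = -1345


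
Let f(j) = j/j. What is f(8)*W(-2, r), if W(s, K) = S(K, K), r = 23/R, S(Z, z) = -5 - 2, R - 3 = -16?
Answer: -7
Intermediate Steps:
R = -13 (R = 3 - 16 = -13)
S(Z, z) = -7
r = -23/13 (r = 23/(-13) = 23*(-1/13) = -23/13 ≈ -1.7692)
W(s, K) = -7
f(j) = 1
f(8)*W(-2, r) = 1*(-7) = -7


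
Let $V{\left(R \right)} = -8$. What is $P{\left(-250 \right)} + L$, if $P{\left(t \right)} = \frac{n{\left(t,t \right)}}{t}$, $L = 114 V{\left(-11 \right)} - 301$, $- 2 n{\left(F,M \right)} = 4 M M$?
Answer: $-713$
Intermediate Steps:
$n{\left(F,M \right)} = - 2 M^{2}$ ($n{\left(F,M \right)} = - \frac{4 M M}{2} = - \frac{4 M^{2}}{2} = - 2 M^{2}$)
$L = -1213$ ($L = 114 \left(-8\right) - 301 = -912 - 301 = -1213$)
$P{\left(t \right)} = - 2 t$ ($P{\left(t \right)} = \frac{\left(-2\right) t^{2}}{t} = - 2 t$)
$P{\left(-250 \right)} + L = \left(-2\right) \left(-250\right) - 1213 = 500 - 1213 = -713$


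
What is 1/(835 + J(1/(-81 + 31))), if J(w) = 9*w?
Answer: 50/41741 ≈ 0.0011979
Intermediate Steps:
1/(835 + J(1/(-81 + 31))) = 1/(835 + 9/(-81 + 31)) = 1/(835 + 9/(-50)) = 1/(835 + 9*(-1/50)) = 1/(835 - 9/50) = 1/(41741/50) = 50/41741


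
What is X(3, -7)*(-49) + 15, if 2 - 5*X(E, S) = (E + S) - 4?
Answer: -83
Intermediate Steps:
X(E, S) = 6/5 - E/5 - S/5 (X(E, S) = 2/5 - ((E + S) - 4)/5 = 2/5 - (-4 + E + S)/5 = 2/5 + (4/5 - E/5 - S/5) = 6/5 - E/5 - S/5)
X(3, -7)*(-49) + 15 = (6/5 - 1/5*3 - 1/5*(-7))*(-49) + 15 = (6/5 - 3/5 + 7/5)*(-49) + 15 = 2*(-49) + 15 = -98 + 15 = -83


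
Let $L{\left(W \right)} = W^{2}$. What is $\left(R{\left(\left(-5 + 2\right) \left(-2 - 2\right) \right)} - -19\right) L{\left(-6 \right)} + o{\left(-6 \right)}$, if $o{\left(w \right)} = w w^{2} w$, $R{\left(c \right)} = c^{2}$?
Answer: $7164$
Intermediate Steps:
$o{\left(w \right)} = w^{4}$ ($o{\left(w \right)} = w^{3} w = w^{4}$)
$\left(R{\left(\left(-5 + 2\right) \left(-2 - 2\right) \right)} - -19\right) L{\left(-6 \right)} + o{\left(-6 \right)} = \left(\left(\left(-5 + 2\right) \left(-2 - 2\right)\right)^{2} - -19\right) \left(-6\right)^{2} + \left(-6\right)^{4} = \left(\left(\left(-3\right) \left(-4\right)\right)^{2} + 19\right) 36 + 1296 = \left(12^{2} + 19\right) 36 + 1296 = \left(144 + 19\right) 36 + 1296 = 163 \cdot 36 + 1296 = 5868 + 1296 = 7164$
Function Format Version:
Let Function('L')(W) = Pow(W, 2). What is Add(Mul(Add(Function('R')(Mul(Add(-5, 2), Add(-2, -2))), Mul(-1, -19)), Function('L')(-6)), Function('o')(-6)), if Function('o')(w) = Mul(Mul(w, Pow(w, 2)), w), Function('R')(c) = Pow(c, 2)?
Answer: 7164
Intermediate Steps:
Function('o')(w) = Pow(w, 4) (Function('o')(w) = Mul(Pow(w, 3), w) = Pow(w, 4))
Add(Mul(Add(Function('R')(Mul(Add(-5, 2), Add(-2, -2))), Mul(-1, -19)), Function('L')(-6)), Function('o')(-6)) = Add(Mul(Add(Pow(Mul(Add(-5, 2), Add(-2, -2)), 2), Mul(-1, -19)), Pow(-6, 2)), Pow(-6, 4)) = Add(Mul(Add(Pow(Mul(-3, -4), 2), 19), 36), 1296) = Add(Mul(Add(Pow(12, 2), 19), 36), 1296) = Add(Mul(Add(144, 19), 36), 1296) = Add(Mul(163, 36), 1296) = Add(5868, 1296) = 7164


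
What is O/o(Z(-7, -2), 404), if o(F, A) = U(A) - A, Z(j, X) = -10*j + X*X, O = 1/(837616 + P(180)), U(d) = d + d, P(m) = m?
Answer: 1/338469584 ≈ 2.9545e-9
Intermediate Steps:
U(d) = 2*d
O = 1/837796 (O = 1/(837616 + 180) = 1/837796 ≈ 1.1936e-6)
Z(j, X) = X² - 10*j (Z(j, X) = -10*j + X² = X² - 10*j)
o(F, A) = A (o(F, A) = 2*A - A = A)
O/o(Z(-7, -2), 404) = (1/837796)/404 = (1/837796)*(1/404) = 1/338469584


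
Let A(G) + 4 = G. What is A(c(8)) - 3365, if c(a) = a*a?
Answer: -3305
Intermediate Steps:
c(a) = a**2
A(G) = -4 + G
A(c(8)) - 3365 = (-4 + 8**2) - 3365 = (-4 + 64) - 3365 = 60 - 3365 = -3305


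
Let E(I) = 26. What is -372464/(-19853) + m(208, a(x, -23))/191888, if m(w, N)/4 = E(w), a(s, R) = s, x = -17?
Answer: 8934179593/476194058 ≈ 18.762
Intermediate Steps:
m(w, N) = 104 (m(w, N) = 4*26 = 104)
-372464/(-19853) + m(208, a(x, -23))/191888 = -372464/(-19853) + 104/191888 = -372464*(-1/19853) + 104*(1/191888) = 372464/19853 + 13/23986 = 8934179593/476194058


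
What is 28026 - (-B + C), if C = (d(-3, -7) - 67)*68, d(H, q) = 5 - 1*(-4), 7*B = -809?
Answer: 222981/7 ≈ 31854.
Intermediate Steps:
B = -809/7 (B = (⅐)*(-809) = -809/7 ≈ -115.57)
d(H, q) = 9 (d(H, q) = 5 + 4 = 9)
C = -3944 (C = (9 - 67)*68 = -58*68 = -3944)
28026 - (-B + C) = 28026 - (-1*(-809/7) - 3944) = 28026 - (809/7 - 3944) = 28026 - 1*(-26799/7) = 28026 + 26799/7 = 222981/7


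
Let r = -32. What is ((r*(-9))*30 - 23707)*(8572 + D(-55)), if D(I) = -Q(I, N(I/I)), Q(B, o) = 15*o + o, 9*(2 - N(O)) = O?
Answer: -1158290692/9 ≈ -1.2870e+8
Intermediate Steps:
N(O) = 2 - O/9
Q(B, o) = 16*o
D(I) = -272/9 (D(I) = -16*(2 - I/(9*I)) = -16*(2 - ⅑*1) = -16*(2 - ⅑) = -16*17/9 = -1*272/9 = -272/9)
((r*(-9))*30 - 23707)*(8572 + D(-55)) = (-32*(-9)*30 - 23707)*(8572 - 272/9) = (288*30 - 23707)*(76876/9) = (8640 - 23707)*(76876/9) = -15067*76876/9 = -1158290692/9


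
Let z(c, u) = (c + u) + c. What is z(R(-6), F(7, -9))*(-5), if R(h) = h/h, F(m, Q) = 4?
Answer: -30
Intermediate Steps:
R(h) = 1
z(c, u) = u + 2*c
z(R(-6), F(7, -9))*(-5) = (4 + 2*1)*(-5) = (4 + 2)*(-5) = 6*(-5) = -30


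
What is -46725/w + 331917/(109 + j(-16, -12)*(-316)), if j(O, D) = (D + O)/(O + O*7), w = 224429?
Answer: 595919497869/71592851 ≈ 8323.7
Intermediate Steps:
j(O, D) = (D + O)/(8*O) (j(O, D) = (D + O)/(O + 7*O) = (D + O)/((8*O)) = (D + O)*(1/(8*O)) = (D + O)/(8*O))
-46725/w + 331917/(109 + j(-16, -12)*(-316)) = -46725/224429 + 331917/(109 + ((⅛)*(-12 - 16)/(-16))*(-316)) = -46725*1/224429 + 331917/(109 + ((⅛)*(-1/16)*(-28))*(-316)) = -46725/224429 + 331917/(109 + (7/32)*(-316)) = -46725/224429 + 331917/(109 - 553/8) = -46725/224429 + 331917/(319/8) = -46725/224429 + 331917*(8/319) = -46725/224429 + 2655336/319 = 595919497869/71592851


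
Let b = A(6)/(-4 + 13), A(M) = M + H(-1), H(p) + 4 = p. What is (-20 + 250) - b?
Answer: 2069/9 ≈ 229.89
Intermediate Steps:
H(p) = -4 + p
A(M) = -5 + M (A(M) = M + (-4 - 1) = M - 5 = -5 + M)
b = ⅑ (b = (-5 + 6)/(-4 + 13) = 1/9 = 1*(⅑) = ⅑ ≈ 0.11111)
(-20 + 250) - b = (-20 + 250) - 1*⅑ = 230 - ⅑ = 2069/9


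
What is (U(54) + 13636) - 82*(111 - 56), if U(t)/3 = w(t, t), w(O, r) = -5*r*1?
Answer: 8316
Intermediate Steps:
w(O, r) = -5*r
U(t) = -15*t (U(t) = 3*(-5*t) = -15*t)
(U(54) + 13636) - 82*(111 - 56) = (-15*54 + 13636) - 82*(111 - 56) = (-810 + 13636) - 82*55 = 12826 - 1*4510 = 12826 - 4510 = 8316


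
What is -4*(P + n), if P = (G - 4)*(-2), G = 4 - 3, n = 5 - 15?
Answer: 16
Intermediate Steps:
n = -10
G = 1
P = 6 (P = (1 - 4)*(-2) = -3*(-2) = 6)
-4*(P + n) = -4*(6 - 10) = -4*(-4) = 16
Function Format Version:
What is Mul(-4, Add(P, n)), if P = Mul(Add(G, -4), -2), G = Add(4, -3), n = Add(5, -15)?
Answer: 16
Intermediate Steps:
n = -10
G = 1
P = 6 (P = Mul(Add(1, -4), -2) = Mul(-3, -2) = 6)
Mul(-4, Add(P, n)) = Mul(-4, Add(6, -10)) = Mul(-4, -4) = 16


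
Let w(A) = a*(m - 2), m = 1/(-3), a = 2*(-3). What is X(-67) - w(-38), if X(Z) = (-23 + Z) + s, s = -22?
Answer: -126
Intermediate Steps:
a = -6
m = -⅓ ≈ -0.33333
w(A) = 14 (w(A) = -6*(-⅓ - 2) = -6*(-7/3) = 14)
X(Z) = -45 + Z (X(Z) = (-23 + Z) - 22 = -45 + Z)
X(-67) - w(-38) = (-45 - 67) - 1*14 = -112 - 14 = -126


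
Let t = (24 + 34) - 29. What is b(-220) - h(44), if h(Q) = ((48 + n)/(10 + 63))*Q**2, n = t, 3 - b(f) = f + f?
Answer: -116733/73 ≈ -1599.1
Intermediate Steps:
b(f) = 3 - 2*f (b(f) = 3 - (f + f) = 3 - 2*f)
t = 29 (t = 58 - 29 = 29)
n = 29
h(Q) = 77*Q**2/73 (h(Q) = ((48 + 29)/(10 + 63))*Q**2 = (77/73)*Q**2 = (77*(1/73))*Q**2 = 77*Q**2/73)
b(-220) - h(44) = (3 - 2*(-220)) - 77*44**2/73 = (3 + 440) - 77*1936/73 = 443 - 1*149072/73 = 443 - 149072/73 = -116733/73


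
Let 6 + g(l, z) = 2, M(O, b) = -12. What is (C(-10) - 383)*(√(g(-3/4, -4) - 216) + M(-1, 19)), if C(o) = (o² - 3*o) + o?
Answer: 3156 - 526*I*√55 ≈ 3156.0 - 3900.9*I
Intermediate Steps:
g(l, z) = -4 (g(l, z) = -6 + 2 = -4)
C(o) = o² - 2*o
(C(-10) - 383)*(√(g(-3/4, -4) - 216) + M(-1, 19)) = (-10*(-2 - 10) - 383)*(√(-4 - 216) - 12) = (-10*(-12) - 383)*(√(-220) - 12) = (120 - 383)*(2*I*√55 - 12) = -263*(-12 + 2*I*√55) = 3156 - 526*I*√55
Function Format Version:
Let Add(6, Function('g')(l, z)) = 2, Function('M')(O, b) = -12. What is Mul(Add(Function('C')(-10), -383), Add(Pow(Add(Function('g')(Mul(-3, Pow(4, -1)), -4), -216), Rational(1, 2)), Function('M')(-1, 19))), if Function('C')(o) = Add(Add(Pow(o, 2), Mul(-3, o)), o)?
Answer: Add(3156, Mul(-526, I, Pow(55, Rational(1, 2)))) ≈ Add(3156.0, Mul(-3900.9, I))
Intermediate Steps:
Function('g')(l, z) = -4 (Function('g')(l, z) = Add(-6, 2) = -4)
Function('C')(o) = Add(Pow(o, 2), Mul(-2, o))
Mul(Add(Function('C')(-10), -383), Add(Pow(Add(Function('g')(Mul(-3, Pow(4, -1)), -4), -216), Rational(1, 2)), Function('M')(-1, 19))) = Mul(Add(Mul(-10, Add(-2, -10)), -383), Add(Pow(Add(-4, -216), Rational(1, 2)), -12)) = Mul(Add(Mul(-10, -12), -383), Add(Pow(-220, Rational(1, 2)), -12)) = Mul(Add(120, -383), Add(Mul(2, I, Pow(55, Rational(1, 2))), -12)) = Mul(-263, Add(-12, Mul(2, I, Pow(55, Rational(1, 2))))) = Add(3156, Mul(-526, I, Pow(55, Rational(1, 2))))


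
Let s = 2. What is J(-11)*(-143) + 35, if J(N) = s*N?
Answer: 3181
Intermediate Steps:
J(N) = 2*N
J(-11)*(-143) + 35 = (2*(-11))*(-143) + 35 = -22*(-143) + 35 = 3146 + 35 = 3181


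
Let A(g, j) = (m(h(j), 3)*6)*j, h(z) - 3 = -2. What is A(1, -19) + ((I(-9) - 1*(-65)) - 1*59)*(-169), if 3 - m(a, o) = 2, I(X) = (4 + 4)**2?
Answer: -11944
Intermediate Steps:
h(z) = 1 (h(z) = 3 - 2 = 1)
I(X) = 64 (I(X) = 8**2 = 64)
m(a, o) = 1 (m(a, o) = 3 - 1*2 = 3 - 2 = 1)
A(g, j) = 6*j (A(g, j) = (1*6)*j = 6*j)
A(1, -19) + ((I(-9) - 1*(-65)) - 1*59)*(-169) = 6*(-19) + ((64 - 1*(-65)) - 1*59)*(-169) = -114 + ((64 + 65) - 59)*(-169) = -114 + (129 - 59)*(-169) = -114 + 70*(-169) = -114 - 11830 = -11944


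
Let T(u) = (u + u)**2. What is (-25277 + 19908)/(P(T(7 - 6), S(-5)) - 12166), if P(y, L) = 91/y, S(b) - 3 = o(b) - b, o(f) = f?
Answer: 3068/6939 ≈ 0.44214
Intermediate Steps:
S(b) = 3 (S(b) = 3 + (b - b) = 3 + 0 = 3)
T(u) = 4*u**2 (T(u) = (2*u)**2 = 4*u**2)
(-25277 + 19908)/(P(T(7 - 6), S(-5)) - 12166) = (-25277 + 19908)/(91/((4*(7 - 6)**2)) - 12166) = -5369/(91/((4*1**2)) - 12166) = -5369/(91/((4*1)) - 12166) = -5369/(91/4 - 12166) = -5369/(-48573/4) = -5369*(-4/48573) = 3068/6939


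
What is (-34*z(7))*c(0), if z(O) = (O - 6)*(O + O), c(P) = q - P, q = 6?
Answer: -2856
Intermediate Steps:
c(P) = 6 - P
z(O) = 2*O*(-6 + O) (z(O) = (-6 + O)*(2*O) = 2*O*(-6 + O))
(-34*z(7))*c(0) = (-68*7*(-6 + 7))*(6 - 1*0) = (-68*7)*(6 + 0) = -34*14*6 = -476*6 = -2856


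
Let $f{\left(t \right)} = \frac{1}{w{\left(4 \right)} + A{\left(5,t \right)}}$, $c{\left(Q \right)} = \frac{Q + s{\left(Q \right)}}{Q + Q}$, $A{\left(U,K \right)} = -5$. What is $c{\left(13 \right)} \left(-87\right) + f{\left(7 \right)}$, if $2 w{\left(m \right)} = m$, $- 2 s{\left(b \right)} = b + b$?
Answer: $- \frac{1}{3} \approx -0.33333$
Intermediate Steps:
$s{\left(b \right)} = - b$ ($s{\left(b \right)} = - \frac{b + b}{2} = - \frac{2 b}{2} = - b$)
$c{\left(Q \right)} = 0$ ($c{\left(Q \right)} = \frac{Q - Q}{Q + Q} = \frac{0}{2 Q} = 0 \frac{1}{2 Q} = 0$)
$w{\left(m \right)} = \frac{m}{2}$
$f{\left(t \right)} = - \frac{1}{3}$ ($f{\left(t \right)} = \frac{1}{\frac{1}{2} \cdot 4 - 5} = \frac{1}{2 - 5} = \frac{1}{-3} = - \frac{1}{3}$)
$c{\left(13 \right)} \left(-87\right) + f{\left(7 \right)} = 0 \left(-87\right) - \frac{1}{3} = 0 - \frac{1}{3} = - \frac{1}{3}$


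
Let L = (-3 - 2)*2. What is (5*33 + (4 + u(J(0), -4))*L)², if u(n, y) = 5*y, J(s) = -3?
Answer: 105625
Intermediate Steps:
L = -10 (L = -5*2 = -10)
(5*33 + (4 + u(J(0), -4))*L)² = (5*33 + (4 + 5*(-4))*(-10))² = (165 + (4 - 20)*(-10))² = (165 - 16*(-10))² = (165 + 160)² = 325² = 105625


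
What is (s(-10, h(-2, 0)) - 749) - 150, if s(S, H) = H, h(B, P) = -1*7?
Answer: -906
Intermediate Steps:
h(B, P) = -7
(s(-10, h(-2, 0)) - 749) - 150 = (-7 - 749) - 150 = -756 - 150 = -906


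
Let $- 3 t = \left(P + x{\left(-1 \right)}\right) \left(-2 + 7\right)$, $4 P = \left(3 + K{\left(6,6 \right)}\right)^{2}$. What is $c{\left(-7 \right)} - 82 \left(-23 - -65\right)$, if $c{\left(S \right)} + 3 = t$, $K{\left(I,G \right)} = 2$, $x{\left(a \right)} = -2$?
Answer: $- \frac{41449}{12} \approx -3454.1$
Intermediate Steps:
$P = \frac{25}{4}$ ($P = \frac{\left(3 + 2\right)^{2}}{4} = \frac{5^{2}}{4} = \frac{1}{4} \cdot 25 = \frac{25}{4} \approx 6.25$)
$t = - \frac{85}{12}$ ($t = - \frac{\left(\frac{25}{4} - 2\right) \left(-2 + 7\right)}{3} = - \frac{\frac{17}{4} \cdot 5}{3} = \left(- \frac{1}{3}\right) \frac{85}{4} = - \frac{85}{12} \approx -7.0833$)
$c{\left(S \right)} = - \frac{121}{12}$ ($c{\left(S \right)} = -3 - \frac{85}{12} = - \frac{121}{12}$)
$c{\left(-7 \right)} - 82 \left(-23 - -65\right) = - \frac{121}{12} - 82 \left(-23 - -65\right) = - \frac{121}{12} - 82 \left(-23 + 65\right) = - \frac{121}{12} - 3444 = - \frac{41449}{12}$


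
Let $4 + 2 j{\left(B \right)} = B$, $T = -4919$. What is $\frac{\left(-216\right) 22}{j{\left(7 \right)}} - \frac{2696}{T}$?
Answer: $- \frac{15580696}{4919} \approx -3167.5$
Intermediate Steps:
$j{\left(B \right)} = -2 + \frac{B}{2}$
$\frac{\left(-216\right) 22}{j{\left(7 \right)}} - \frac{2696}{T} = \frac{\left(-216\right) 22}{-2 + \frac{1}{2} \cdot 7} - \frac{2696}{-4919} = - \frac{4752}{-2 + \frac{7}{2}} - - \frac{2696}{4919} = - \frac{4752}{\frac{3}{2}} + \frac{2696}{4919} = \left(-4752\right) \frac{2}{3} + \frac{2696}{4919} = -3168 + \frac{2696}{4919} = - \frac{15580696}{4919}$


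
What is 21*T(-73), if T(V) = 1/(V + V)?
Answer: -21/146 ≈ -0.14384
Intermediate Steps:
T(V) = 1/(2*V)
21*T(-73) = 21*((1/2)/(-73)) = 21*((1/2)*(-1/73)) = 21*(-1/146) = -21/146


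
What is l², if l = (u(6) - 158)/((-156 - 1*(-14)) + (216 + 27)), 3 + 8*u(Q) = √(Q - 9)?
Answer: (1267 - I*√3)²/652864 ≈ 2.4588 - 0.0067227*I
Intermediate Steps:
u(Q) = -3/8 + √(-9 + Q)/8 (u(Q) = -3/8 + √(Q - 9)/8 = -3/8 + √(-9 + Q)/8)
l = -1267/808 + I*√3/808 (l = ((-3/8 + √(-9 + 6)/8) - 158)/((-156 - 1*(-14)) + (216 + 27)) = ((-3/8 + √(-3)/8) - 158)/((-156 + 14) + 243) = ((-3/8 + (I*√3)/8) - 158)/(-142 + 243) = ((-3/8 + I*√3/8) - 158)/101 = (-1267/8 + I*√3/8)*(1/101) = -1267/808 + I*√3/808 ≈ -1.5681 + 0.0021436*I)
l² = (-1267/808 + I*√3/808)²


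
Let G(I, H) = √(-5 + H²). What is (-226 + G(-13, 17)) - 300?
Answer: -526 + 2*√71 ≈ -509.15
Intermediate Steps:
(-226 + G(-13, 17)) - 300 = (-226 + √(-5 + 17²)) - 300 = (-226 + √(-5 + 289)) - 300 = (-226 + √284) - 300 = (-226 + 2*√71) - 300 = -526 + 2*√71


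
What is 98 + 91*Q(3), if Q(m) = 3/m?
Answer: 189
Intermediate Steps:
98 + 91*Q(3) = 98 + 91*(3/3) = 98 + 91*(3*(⅓)) = 98 + 91*1 = 98 + 91 = 189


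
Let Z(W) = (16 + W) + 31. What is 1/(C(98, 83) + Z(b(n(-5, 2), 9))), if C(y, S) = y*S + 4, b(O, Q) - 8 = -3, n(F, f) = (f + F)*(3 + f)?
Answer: 1/8190 ≈ 0.00012210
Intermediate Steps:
n(F, f) = (3 + f)*(F + f) (n(F, f) = (F + f)*(3 + f) = (3 + f)*(F + f))
b(O, Q) = 5 (b(O, Q) = 8 - 3 = 5)
Z(W) = 47 + W
C(y, S) = 4 + S*y (C(y, S) = S*y + 4 = 4 + S*y)
1/(C(98, 83) + Z(b(n(-5, 2), 9))) = 1/((4 + 83*98) + (47 + 5)) = 1/((4 + 8134) + 52) = 1/(8138 + 52) = 1/8190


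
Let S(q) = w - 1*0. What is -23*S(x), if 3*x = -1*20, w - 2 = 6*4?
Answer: -598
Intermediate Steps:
w = 26 (w = 2 + 6*4 = 2 + 24 = 26)
x = -20/3 (x = (-1*20)/3 = (⅓)*(-20) = -20/3 ≈ -6.6667)
S(q) = 26 (S(q) = 26 - 1*0 = 26 + 0 = 26)
-23*S(x) = -23*26 = -598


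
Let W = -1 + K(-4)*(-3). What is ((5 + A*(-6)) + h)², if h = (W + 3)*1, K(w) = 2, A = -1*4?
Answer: 625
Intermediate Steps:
A = -4
W = -7 (W = -1 + 2*(-3) = -1 - 6 = -7)
h = -4 (h = (-7 + 3)*1 = -4*1 = -4)
((5 + A*(-6)) + h)² = ((5 - 4*(-6)) - 4)² = ((5 + 24) - 4)² = (29 - 4)² = 25² = 625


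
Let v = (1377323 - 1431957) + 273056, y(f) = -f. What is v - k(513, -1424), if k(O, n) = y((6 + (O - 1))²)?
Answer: 486746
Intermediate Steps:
k(O, n) = -(5 + O)² (k(O, n) = -(6 + (O - 1))² = -(6 + (-1 + O))² = -(5 + O)²)
v = 218422 (v = -54634 + 273056 = 218422)
v - k(513, -1424) = 218422 - (-1)*(5 + 513)² = 218422 - (-1)*518² = 218422 - (-1)*268324 = 218422 - 1*(-268324) = 218422 + 268324 = 486746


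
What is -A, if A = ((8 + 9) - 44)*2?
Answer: 54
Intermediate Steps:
A = -54 (A = (17 - 44)*2 = -27*2 = -54)
-A = -1*(-54) = 54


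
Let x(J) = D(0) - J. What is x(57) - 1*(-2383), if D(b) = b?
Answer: 2326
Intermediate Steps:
x(J) = -J (x(J) = 0 - J = -J)
x(57) - 1*(-2383) = -1*57 - 1*(-2383) = -57 + 2383 = 2326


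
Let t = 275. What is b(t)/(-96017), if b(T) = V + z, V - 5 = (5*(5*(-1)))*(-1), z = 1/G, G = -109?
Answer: -3269/10465853 ≈ -0.00031235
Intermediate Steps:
z = -1/109 (z = 1/(-109) = -1/109 ≈ -0.0091743)
V = 30 (V = 5 + (5*(5*(-1)))*(-1) = 5 + (5*(-5))*(-1) = 5 - 25*(-1) = 5 + 25 = 30)
b(T) = 3269/109 (b(T) = 30 - 1/109 = 3269/109)
b(t)/(-96017) = (3269/109)/(-96017) = (3269/109)*(-1/96017) = -3269/10465853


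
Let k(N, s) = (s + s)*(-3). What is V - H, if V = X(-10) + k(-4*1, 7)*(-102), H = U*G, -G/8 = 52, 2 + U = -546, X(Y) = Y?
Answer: -223694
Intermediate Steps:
U = -548 (U = -2 - 546 = -548)
G = -416 (G = -8*52 = -416)
k(N, s) = -6*s (k(N, s) = (2*s)*(-3) = -6*s)
H = 227968 (H = -548*(-416) = 227968)
V = 4274 (V = -10 - 6*7*(-102) = -10 - 42*(-102) = -10 + 4284 = 4274)
V - H = 4274 - 1*227968 = 4274 - 227968 = -223694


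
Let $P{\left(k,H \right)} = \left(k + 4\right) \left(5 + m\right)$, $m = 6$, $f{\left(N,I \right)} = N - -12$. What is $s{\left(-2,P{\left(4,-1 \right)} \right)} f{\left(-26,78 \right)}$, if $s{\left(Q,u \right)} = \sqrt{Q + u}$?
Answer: $- 14 \sqrt{86} \approx -129.83$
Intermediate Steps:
$f{\left(N,I \right)} = 12 + N$ ($f{\left(N,I \right)} = N + 12 = 12 + N$)
$P{\left(k,H \right)} = 44 + 11 k$ ($P{\left(k,H \right)} = \left(k + 4\right) \left(5 + 6\right) = \left(4 + k\right) 11 = 44 + 11 k$)
$s{\left(-2,P{\left(4,-1 \right)} \right)} f{\left(-26,78 \right)} = \sqrt{-2 + \left(44 + 11 \cdot 4\right)} \left(12 - 26\right) = \sqrt{-2 + \left(44 + 44\right)} \left(-14\right) = \sqrt{-2 + 88} \left(-14\right) = \sqrt{86} \left(-14\right) = - 14 \sqrt{86}$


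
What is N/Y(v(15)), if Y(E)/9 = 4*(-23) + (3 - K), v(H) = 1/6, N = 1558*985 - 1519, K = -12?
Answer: -511037/231 ≈ -2212.3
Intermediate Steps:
N = 1533111 (N = 1534630 - 1519 = 1533111)
v(H) = ⅙
Y(E) = -693 (Y(E) = 9*(4*(-23) + (3 - 1*(-12))) = 9*(-92 + (3 + 12)) = 9*(-92 + 15) = 9*(-77) = -693)
N/Y(v(15)) = 1533111/(-693) = 1533111*(-1/693) = -511037/231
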